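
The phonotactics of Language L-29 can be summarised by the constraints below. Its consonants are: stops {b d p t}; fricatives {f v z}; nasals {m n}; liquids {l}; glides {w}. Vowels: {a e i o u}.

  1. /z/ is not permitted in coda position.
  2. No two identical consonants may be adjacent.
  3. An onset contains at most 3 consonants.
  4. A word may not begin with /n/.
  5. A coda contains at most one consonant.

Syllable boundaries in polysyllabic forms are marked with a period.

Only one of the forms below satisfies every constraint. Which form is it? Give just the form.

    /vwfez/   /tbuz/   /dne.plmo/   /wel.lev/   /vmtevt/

/vwfez/ — violates constraint 1: syllable 1 coda contains /z/ → phonotactically illegal
/tbuz/ — violates constraint 1: syllable 1 coda contains /z/ → phonotactically illegal
/dne.plmo/ — σ1 onset /dn/ (2C), coda /∅/ ok; σ2 onset /plm/ (3C), coda /∅/ ok → phonotactically legal
/wel.lev/ — violates constraint 2: adjacent identical consonants /ll/ → phonotactically illegal
/vmtevt/ — violates constraint 5: syllable 1 coda /vt/ has 2 consonants (> 1) → phonotactically illegal

/dne.plmo/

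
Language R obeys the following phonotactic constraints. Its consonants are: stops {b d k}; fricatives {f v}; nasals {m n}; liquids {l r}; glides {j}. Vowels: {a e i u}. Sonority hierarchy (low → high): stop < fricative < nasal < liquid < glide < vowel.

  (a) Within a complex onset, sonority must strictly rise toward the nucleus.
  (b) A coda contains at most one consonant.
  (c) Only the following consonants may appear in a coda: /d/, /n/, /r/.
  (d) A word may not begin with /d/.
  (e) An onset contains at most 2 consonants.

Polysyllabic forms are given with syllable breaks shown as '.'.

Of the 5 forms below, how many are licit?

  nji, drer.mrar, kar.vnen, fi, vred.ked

4

nji — σ1 onset /nj/ (3→5 rises), coda /∅/ ok → licit
drer.mrar — violates constraint (d): word begins with /d/ → illicit
kar.vnen — σ1 onset /k/, coda /r/ ok; σ2 onset /vn/ (2→3 rises), coda /n/ ok → licit
fi — σ1 onset /f/, coda /∅/ ok → licit
vred.ked — σ1 onset /vr/ (2→4 rises), coda /d/ ok; σ2 onset /k/, coda /d/ ok → licit
Licit: nji, kar.vnen, fi, vred.ked → 4.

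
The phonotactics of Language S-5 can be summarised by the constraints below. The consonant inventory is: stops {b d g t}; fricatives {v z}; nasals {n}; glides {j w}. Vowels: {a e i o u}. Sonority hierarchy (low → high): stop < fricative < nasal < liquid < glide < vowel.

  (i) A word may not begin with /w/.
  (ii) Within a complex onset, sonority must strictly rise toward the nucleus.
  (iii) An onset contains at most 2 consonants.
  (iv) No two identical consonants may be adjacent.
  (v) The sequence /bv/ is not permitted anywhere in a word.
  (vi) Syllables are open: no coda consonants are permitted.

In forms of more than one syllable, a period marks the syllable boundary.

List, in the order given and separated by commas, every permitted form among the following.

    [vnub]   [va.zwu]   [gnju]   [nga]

[vnub] — violates constraint (vi): syllable 1 coda /b/ has 1 consonant (> 0) → not permitted
[va.zwu] — σ1 onset /v/, coda /∅/ ok; σ2 onset /zw/ (2→5 rises), coda /∅/ ok → permitted
[gnju] — violates constraint (iii): syllable 1 onset /gnj/ has 3 consonants (> 2) → not permitted
[nga] — violates constraint (ii): syllable 1 onset /ng/: /n/ (nasal, 3) → /g/ (stop, 1) does not rise → not permitted

[va.zwu]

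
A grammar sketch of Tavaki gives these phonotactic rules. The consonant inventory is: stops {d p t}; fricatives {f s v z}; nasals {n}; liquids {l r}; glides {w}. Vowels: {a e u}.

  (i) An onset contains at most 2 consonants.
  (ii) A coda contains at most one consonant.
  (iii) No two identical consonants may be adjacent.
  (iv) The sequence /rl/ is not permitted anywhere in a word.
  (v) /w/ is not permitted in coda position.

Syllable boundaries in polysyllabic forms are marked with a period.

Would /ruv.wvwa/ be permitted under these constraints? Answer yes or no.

/ruv.wvwa/ — violates constraint (i): syllable 2 onset /wvw/ has 3 consonants (> 2) → not permitted

no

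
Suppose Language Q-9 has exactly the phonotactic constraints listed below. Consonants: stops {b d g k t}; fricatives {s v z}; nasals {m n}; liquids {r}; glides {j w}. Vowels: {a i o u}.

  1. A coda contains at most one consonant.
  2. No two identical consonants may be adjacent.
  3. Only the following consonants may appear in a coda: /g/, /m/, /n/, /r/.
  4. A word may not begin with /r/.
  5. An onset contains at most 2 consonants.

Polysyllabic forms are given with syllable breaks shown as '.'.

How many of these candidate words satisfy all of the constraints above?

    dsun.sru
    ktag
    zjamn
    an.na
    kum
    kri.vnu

dsun.sru — σ1 onset /ds/ (2C), coda /n/ ok; σ2 onset /sr/ (2C), coda /∅/ ok → permitted
ktag — σ1 onset /kt/ (2C), coda /g/ ok → permitted
zjamn — violates constraint 1: syllable 1 coda /mn/ has 2 consonants (> 1) → not permitted
an.na — violates constraint 2: adjacent identical consonants /nn/ → not permitted
kum — σ1 onset /k/, coda /m/ ok → permitted
kri.vnu — σ1 onset /kr/ (2C), coda /∅/ ok; σ2 onset /vn/ (2C), coda /∅/ ok → permitted
Permitted: dsun.sru, ktag, kum, kri.vnu → 4.

4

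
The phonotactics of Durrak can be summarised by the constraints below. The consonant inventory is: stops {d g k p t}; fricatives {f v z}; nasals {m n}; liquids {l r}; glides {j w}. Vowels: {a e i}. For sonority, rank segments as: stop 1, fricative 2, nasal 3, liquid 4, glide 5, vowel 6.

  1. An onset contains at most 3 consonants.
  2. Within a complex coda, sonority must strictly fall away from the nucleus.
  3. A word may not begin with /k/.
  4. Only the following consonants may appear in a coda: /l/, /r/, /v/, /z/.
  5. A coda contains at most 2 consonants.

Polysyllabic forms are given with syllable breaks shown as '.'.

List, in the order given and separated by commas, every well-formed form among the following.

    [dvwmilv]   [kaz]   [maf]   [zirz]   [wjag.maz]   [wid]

[dvwmilv] — violates constraint 1: syllable 1 onset /dvwm/ has 4 consonants (> 3) → ill-formed
[kaz] — violates constraint 3: word begins with /k/ → ill-formed
[maf] — violates constraint 4: syllable 1 coda contains /f/, which is not a licensed coda consonant → ill-formed
[zirz] — σ1 onset /z/, coda /rz/ (4→2 falls) ok → well-formed
[wjag.maz] — violates constraint 4: syllable 1 coda contains /g/, which is not a licensed coda consonant → ill-formed
[wid] — violates constraint 4: syllable 1 coda contains /d/, which is not a licensed coda consonant → ill-formed

[zirz]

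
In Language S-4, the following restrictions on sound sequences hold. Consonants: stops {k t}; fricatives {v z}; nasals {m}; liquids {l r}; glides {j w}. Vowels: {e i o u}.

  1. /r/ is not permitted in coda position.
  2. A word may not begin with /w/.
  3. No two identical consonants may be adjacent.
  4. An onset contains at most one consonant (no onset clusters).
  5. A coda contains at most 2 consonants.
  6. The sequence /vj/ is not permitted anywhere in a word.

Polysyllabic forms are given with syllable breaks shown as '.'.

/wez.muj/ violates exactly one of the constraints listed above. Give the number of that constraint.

/wez.muj/: word begins with /w/.
This is a violation of constraint 2: "A word may not begin with /w/."
The remaining constraints (1, 3, 4, 5, 6) are satisfied.

2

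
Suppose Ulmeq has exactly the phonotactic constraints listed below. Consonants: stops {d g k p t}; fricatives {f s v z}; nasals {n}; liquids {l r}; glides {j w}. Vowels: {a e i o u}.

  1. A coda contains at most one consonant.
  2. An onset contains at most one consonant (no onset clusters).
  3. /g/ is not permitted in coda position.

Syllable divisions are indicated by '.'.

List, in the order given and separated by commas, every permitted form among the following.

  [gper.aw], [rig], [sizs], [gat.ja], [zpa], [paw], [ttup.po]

[gper.aw] — violates constraint 2: syllable 1 onset /gp/ has 2 consonants (> 1) → not permitted
[rig] — violates constraint 3: syllable 1 coda contains /g/ → not permitted
[sizs] — violates constraint 1: syllable 1 coda /zs/ has 2 consonants (> 1) → not permitted
[gat.ja] — σ1 onset /g/, coda /t/ ok; σ2 onset /j/, coda /∅/ ok → permitted
[zpa] — violates constraint 2: syllable 1 onset /zp/ has 2 consonants (> 1) → not permitted
[paw] — σ1 onset /p/, coda /w/ ok → permitted
[ttup.po] — violates constraint 2: syllable 1 onset /tt/ has 2 consonants (> 1) → not permitted

[gat.ja], [paw]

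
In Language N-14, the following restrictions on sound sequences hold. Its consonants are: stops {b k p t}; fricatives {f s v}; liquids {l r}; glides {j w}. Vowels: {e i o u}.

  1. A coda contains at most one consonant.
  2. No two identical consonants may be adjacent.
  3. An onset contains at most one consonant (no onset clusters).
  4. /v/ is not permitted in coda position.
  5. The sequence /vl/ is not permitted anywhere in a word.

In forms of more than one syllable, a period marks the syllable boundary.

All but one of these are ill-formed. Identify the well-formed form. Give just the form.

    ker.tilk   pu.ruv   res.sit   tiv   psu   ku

ker.tilk — violates constraint 1: syllable 2 coda /lk/ has 2 consonants (> 1) → ill-formed
pu.ruv — violates constraint 4: syllable 2 coda contains /v/ → ill-formed
res.sit — violates constraint 2: adjacent identical consonants /ss/ → ill-formed
tiv — violates constraint 4: syllable 1 coda contains /v/ → ill-formed
psu — violates constraint 3: syllable 1 onset /ps/ has 2 consonants (> 1) → ill-formed
ku — σ1 onset /k/, coda /∅/ ok → well-formed

ku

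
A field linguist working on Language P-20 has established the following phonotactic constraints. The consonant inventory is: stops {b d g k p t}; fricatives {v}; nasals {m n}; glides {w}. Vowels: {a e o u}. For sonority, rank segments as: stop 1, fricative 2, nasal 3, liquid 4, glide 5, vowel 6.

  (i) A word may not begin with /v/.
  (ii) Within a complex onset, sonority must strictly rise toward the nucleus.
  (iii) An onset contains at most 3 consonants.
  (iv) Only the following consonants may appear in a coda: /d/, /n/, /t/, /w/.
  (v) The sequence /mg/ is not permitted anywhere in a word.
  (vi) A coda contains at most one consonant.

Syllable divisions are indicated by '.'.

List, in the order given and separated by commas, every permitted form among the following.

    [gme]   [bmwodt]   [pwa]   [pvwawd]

[gme], [pwa]

[gme] — σ1 onset /gm/ (1→3 rises), coda /∅/ ok → permitted
[bmwodt] — violates constraint (vi): syllable 1 coda /dt/ has 2 consonants (> 1) → not permitted
[pwa] — σ1 onset /pw/ (1→5 rises), coda /∅/ ok → permitted
[pvwawd] — violates constraint (vi): syllable 1 coda /wd/ has 2 consonants (> 1) → not permitted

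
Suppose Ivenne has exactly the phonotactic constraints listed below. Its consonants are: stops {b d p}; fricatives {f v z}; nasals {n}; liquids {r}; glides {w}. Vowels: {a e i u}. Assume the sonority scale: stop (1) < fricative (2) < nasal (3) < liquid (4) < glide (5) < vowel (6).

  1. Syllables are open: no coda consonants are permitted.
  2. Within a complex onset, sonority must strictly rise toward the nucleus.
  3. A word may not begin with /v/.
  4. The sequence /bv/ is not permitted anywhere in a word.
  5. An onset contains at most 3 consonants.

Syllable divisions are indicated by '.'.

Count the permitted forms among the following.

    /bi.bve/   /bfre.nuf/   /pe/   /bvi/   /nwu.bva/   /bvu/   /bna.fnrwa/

/bi.bve/ — violates constraint 4: contains banned sequence /bv/ → not permitted
/bfre.nuf/ — violates constraint 1: syllable 2 coda /f/ has 1 consonant (> 0) → not permitted
/pe/ — σ1 onset /p/, coda /∅/ ok → permitted
/bvi/ — violates constraint 4: contains banned sequence /bv/ → not permitted
/nwu.bva/ — violates constraint 4: contains banned sequence /bv/ → not permitted
/bvu/ — violates constraint 4: contains banned sequence /bv/ → not permitted
/bna.fnrwa/ — violates constraint 5: syllable 2 onset /fnrw/ has 4 consonants (> 3) → not permitted
Permitted: /pe/ → 1.

1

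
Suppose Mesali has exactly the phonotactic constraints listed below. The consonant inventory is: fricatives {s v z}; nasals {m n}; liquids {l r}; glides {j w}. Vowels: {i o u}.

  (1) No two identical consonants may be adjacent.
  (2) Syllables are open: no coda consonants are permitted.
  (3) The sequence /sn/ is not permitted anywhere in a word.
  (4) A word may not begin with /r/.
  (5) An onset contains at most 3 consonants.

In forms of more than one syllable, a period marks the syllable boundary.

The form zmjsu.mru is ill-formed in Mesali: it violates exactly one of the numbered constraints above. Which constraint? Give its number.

zmjsu.mru: syllable 1 onset /zmjs/ has 4 consonants (> 3).
This is a violation of constraint 5: "An onset contains at most 3 consonants."
The remaining constraints (1, 2, 3, 4) are satisfied.

5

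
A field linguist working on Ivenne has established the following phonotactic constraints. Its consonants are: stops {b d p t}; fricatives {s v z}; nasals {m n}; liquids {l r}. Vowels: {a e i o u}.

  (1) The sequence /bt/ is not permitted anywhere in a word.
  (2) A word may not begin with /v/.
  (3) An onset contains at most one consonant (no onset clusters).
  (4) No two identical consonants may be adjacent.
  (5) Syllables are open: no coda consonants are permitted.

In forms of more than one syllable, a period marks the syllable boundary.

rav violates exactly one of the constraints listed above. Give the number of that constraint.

5

rav: syllable 1 coda /v/ has 1 consonant (> 0).
This is a violation of constraint 5: "Syllables are open: no coda consonants are permitted."
The remaining constraints (1, 2, 3, 4) are satisfied.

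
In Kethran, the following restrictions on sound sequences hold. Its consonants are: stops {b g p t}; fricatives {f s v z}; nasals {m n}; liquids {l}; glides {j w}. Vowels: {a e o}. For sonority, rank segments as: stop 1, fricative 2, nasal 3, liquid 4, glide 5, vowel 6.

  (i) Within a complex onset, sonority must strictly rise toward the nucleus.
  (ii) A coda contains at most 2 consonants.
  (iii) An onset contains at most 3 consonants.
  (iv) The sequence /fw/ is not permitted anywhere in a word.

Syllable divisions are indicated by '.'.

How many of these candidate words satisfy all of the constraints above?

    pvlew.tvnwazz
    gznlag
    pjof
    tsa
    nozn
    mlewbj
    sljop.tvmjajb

pvlew.tvnwazz — violates constraint (iii): syllable 2 onset /tvnw/ has 4 consonants (> 3) → illicit
gznlag — violates constraint (iii): syllable 1 onset /gznl/ has 4 consonants (> 3) → illicit
pjof — σ1 onset /pj/ (1→5 rises), coda /f/ ok → licit
tsa — σ1 onset /ts/ (1→2 rises), coda /∅/ ok → licit
nozn — σ1 onset /n/, coda /zn/ (2C) ok → licit
mlewbj — violates constraint (ii): syllable 1 coda /wbj/ has 3 consonants (> 2) → illicit
sljop.tvmjajb — violates constraint (iii): syllable 2 onset /tvmj/ has 4 consonants (> 3) → illicit
Licit: pjof, tsa, nozn → 3.

3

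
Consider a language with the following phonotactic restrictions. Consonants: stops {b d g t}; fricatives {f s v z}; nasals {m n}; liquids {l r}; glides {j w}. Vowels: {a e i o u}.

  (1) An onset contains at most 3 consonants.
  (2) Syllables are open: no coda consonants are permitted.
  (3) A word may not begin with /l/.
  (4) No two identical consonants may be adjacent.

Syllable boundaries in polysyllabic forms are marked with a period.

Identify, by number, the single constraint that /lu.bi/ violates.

3

/lu.bi/: word begins with /l/.
This is a violation of constraint 3: "A word may not begin with /l/."
The remaining constraints (1, 2, 4) are satisfied.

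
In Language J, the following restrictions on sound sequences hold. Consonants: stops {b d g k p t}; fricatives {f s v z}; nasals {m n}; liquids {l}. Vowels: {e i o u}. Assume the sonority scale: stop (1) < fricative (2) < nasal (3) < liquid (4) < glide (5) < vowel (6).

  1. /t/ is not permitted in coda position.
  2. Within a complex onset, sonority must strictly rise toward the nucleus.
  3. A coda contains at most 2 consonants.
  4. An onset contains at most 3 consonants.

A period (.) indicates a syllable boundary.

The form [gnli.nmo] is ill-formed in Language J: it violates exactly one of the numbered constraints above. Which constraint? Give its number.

[gnli.nmo]: syllable 2 onset /nm/: /n/ (nasal, 3) → /m/ (nasal, 3) does not rise.
This is a violation of constraint 2: "Within a complex onset, sonority must strictly rise toward the nucleus."
The remaining constraints (1, 3, 4) are satisfied.

2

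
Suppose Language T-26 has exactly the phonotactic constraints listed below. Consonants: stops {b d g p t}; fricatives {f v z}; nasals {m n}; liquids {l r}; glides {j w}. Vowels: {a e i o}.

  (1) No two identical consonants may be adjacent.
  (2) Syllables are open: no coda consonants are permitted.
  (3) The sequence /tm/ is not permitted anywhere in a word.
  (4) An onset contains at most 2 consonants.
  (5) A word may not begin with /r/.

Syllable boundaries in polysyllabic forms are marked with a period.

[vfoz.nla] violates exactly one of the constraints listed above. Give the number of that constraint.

2

[vfoz.nla]: syllable 1 coda /z/ has 1 consonant (> 0).
This is a violation of constraint 2: "Syllables are open: no coda consonants are permitted."
The remaining constraints (1, 3, 4, 5) are satisfied.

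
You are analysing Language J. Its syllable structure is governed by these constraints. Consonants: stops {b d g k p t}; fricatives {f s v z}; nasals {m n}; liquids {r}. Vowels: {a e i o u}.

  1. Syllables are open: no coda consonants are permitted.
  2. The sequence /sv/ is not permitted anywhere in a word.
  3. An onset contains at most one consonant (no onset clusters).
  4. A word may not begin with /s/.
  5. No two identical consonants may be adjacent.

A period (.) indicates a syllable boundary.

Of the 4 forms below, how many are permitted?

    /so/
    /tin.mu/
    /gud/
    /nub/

/so/ — violates constraint 4: word begins with /s/ → not permitted
/tin.mu/ — violates constraint 1: syllable 1 coda /n/ has 1 consonant (> 0) → not permitted
/gud/ — violates constraint 1: syllable 1 coda /d/ has 1 consonant (> 0) → not permitted
/nub/ — violates constraint 1: syllable 1 coda /b/ has 1 consonant (> 0) → not permitted
No form is permitted → 0.

0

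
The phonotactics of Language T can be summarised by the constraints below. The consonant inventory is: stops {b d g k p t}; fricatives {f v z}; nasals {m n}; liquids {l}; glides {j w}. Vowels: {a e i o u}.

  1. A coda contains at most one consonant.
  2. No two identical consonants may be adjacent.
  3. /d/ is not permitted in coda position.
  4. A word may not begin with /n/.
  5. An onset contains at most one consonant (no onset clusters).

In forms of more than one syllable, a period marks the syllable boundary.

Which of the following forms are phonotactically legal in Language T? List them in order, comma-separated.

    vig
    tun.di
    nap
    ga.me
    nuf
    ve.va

vig — σ1 onset /v/, coda /g/ ok → phonotactically legal
tun.di — σ1 onset /t/, coda /n/ ok; σ2 onset /d/, coda /∅/ ok → phonotactically legal
nap — violates constraint 4: word begins with /n/ → phonotactically illegal
ga.me — σ1 onset /g/, coda /∅/ ok; σ2 onset /m/, coda /∅/ ok → phonotactically legal
nuf — violates constraint 4: word begins with /n/ → phonotactically illegal
ve.va — σ1 onset /v/, coda /∅/ ok; σ2 onset /v/, coda /∅/ ok → phonotactically legal

vig, tun.di, ga.me, ve.va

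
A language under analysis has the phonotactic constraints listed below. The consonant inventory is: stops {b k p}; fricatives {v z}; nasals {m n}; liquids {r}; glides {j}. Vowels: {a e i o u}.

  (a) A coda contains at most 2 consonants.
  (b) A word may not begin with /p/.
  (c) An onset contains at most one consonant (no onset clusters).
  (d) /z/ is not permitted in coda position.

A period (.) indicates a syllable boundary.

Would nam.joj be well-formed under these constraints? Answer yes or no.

nam.joj — σ1 onset /n/, coda /m/ ok; σ2 onset /j/, coda /j/ ok → well-formed

yes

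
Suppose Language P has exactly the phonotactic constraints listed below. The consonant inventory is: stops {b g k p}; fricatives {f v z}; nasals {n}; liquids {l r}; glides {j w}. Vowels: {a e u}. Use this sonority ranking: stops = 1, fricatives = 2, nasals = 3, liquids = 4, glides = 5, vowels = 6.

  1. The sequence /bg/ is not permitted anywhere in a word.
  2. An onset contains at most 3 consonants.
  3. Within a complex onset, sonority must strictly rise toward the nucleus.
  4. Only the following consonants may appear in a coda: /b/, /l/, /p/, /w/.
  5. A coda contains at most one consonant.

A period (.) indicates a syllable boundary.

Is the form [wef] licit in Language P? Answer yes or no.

[wef] — violates constraint 4: syllable 1 coda contains /f/, which is not a licensed coda consonant → illicit

no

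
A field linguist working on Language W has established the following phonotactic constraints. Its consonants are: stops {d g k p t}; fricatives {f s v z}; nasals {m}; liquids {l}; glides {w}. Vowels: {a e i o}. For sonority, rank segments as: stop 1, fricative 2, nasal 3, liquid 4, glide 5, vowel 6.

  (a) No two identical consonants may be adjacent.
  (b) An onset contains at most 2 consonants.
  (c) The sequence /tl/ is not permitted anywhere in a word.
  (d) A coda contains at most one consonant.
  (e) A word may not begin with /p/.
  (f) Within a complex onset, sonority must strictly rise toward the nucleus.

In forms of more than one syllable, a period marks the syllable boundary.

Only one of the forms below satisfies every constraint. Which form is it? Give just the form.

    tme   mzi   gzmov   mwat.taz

tme — σ1 onset /tm/ (1→3 rises), coda /∅/ ok → phonotactically legal
mzi — violates constraint (f): syllable 1 onset /mz/: /m/ (nasal, 3) → /z/ (fricative, 2) does not rise → phonotactically illegal
gzmov — violates constraint (b): syllable 1 onset /gzm/ has 3 consonants (> 2) → phonotactically illegal
mwat.taz — violates constraint (a): adjacent identical consonants /tt/ → phonotactically illegal

tme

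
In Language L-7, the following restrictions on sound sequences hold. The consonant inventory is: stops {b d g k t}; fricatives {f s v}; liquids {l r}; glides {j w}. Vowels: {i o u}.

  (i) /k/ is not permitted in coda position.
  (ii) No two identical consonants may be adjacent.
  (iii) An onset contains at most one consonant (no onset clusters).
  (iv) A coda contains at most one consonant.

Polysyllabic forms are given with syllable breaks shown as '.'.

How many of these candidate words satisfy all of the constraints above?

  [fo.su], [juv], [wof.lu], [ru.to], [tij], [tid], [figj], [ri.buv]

7

[fo.su] — σ1 onset /f/, coda /∅/ ok; σ2 onset /s/, coda /∅/ ok → phonotactically legal
[juv] — σ1 onset /j/, coda /v/ ok → phonotactically legal
[wof.lu] — σ1 onset /w/, coda /f/ ok; σ2 onset /l/, coda /∅/ ok → phonotactically legal
[ru.to] — σ1 onset /r/, coda /∅/ ok; σ2 onset /t/, coda /∅/ ok → phonotactically legal
[tij] — σ1 onset /t/, coda /j/ ok → phonotactically legal
[tid] — σ1 onset /t/, coda /d/ ok → phonotactically legal
[figj] — violates constraint (iv): syllable 1 coda /gj/ has 2 consonants (> 1) → phonotactically illegal
[ri.buv] — σ1 onset /r/, coda /∅/ ok; σ2 onset /b/, coda /v/ ok → phonotactically legal
Phonotactically legal: [fo.su], [juv], [wof.lu], [ru.to], [tij], [tid], [ri.buv] → 7.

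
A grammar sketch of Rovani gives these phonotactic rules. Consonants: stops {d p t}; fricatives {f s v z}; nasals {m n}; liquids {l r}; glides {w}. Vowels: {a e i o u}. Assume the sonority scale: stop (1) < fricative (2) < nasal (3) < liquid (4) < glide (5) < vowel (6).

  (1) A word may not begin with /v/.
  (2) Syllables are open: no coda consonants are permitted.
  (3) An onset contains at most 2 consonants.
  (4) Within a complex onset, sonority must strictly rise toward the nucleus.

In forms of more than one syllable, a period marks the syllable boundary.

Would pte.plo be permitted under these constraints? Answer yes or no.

no

pte.plo — violates constraint 4: syllable 1 onset /pt/: /p/ (stop, 1) → /t/ (stop, 1) does not rise → not permitted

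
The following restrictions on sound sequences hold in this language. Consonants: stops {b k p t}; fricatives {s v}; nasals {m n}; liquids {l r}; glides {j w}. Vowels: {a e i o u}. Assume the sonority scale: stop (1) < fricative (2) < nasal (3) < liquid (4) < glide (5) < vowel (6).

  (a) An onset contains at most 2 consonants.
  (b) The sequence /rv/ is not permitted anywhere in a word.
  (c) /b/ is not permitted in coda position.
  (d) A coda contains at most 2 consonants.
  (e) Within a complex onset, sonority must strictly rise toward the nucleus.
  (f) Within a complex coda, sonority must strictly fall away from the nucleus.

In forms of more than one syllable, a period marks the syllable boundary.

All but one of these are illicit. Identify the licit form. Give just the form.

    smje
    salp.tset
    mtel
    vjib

smje — violates constraint (a): syllable 1 onset /smj/ has 3 consonants (> 2) → illicit
salp.tset — σ1 onset /s/, coda /lp/ (4→1 falls) ok; σ2 onset /ts/ (1→2 rises), coda /t/ ok → licit
mtel — violates constraint (e): syllable 1 onset /mt/: /m/ (nasal, 3) → /t/ (stop, 1) does not rise → illicit
vjib — violates constraint (c): syllable 1 coda contains /b/ → illicit

salp.tset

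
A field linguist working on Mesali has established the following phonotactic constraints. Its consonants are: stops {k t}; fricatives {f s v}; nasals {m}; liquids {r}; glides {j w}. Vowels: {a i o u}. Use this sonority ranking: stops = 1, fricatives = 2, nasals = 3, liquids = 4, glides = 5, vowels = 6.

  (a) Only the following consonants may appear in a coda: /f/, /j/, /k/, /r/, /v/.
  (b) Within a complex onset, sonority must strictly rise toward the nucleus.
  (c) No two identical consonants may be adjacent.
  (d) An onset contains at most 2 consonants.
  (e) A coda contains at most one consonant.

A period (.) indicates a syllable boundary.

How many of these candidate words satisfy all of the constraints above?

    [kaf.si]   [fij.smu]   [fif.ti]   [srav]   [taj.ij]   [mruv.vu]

5

[kaf.si] — σ1 onset /k/, coda /f/ ok; σ2 onset /s/, coda /∅/ ok → well-formed
[fij.smu] — σ1 onset /f/, coda /j/ ok; σ2 onset /sm/ (2→3 rises), coda /∅/ ok → well-formed
[fif.ti] — σ1 onset /f/, coda /f/ ok; σ2 onset /t/, coda /∅/ ok → well-formed
[srav] — σ1 onset /sr/ (2→4 rises), coda /v/ ok → well-formed
[taj.ij] — σ1 onset /t/, coda /j/ ok; σ2 onset /∅/, coda /j/ ok → well-formed
[mruv.vu] — violates constraint (c): adjacent identical consonants /vv/ → ill-formed
Well-formed: [kaf.si], [fij.smu], [fif.ti], [srav], [taj.ij] → 5.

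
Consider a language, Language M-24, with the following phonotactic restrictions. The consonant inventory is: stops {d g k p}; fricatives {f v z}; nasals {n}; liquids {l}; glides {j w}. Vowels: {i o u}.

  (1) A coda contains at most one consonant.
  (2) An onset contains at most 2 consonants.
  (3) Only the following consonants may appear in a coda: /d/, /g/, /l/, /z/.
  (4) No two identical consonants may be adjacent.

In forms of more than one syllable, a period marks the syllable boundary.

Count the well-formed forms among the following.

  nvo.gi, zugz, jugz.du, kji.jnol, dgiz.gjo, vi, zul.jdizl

nvo.gi — σ1 onset /nv/ (2C), coda /∅/ ok; σ2 onset /g/, coda /∅/ ok → well-formed
zugz — violates constraint 1: syllable 1 coda /gz/ has 2 consonants (> 1) → ill-formed
jugz.du — violates constraint 1: syllable 1 coda /gz/ has 2 consonants (> 1) → ill-formed
kji.jnol — σ1 onset /kj/ (2C), coda /∅/ ok; σ2 onset /jn/ (2C), coda /l/ ok → well-formed
dgiz.gjo — σ1 onset /dg/ (2C), coda /z/ ok; σ2 onset /gj/ (2C), coda /∅/ ok → well-formed
vi — σ1 onset /v/, coda /∅/ ok → well-formed
zul.jdizl — violates constraint 1: syllable 2 coda /zl/ has 2 consonants (> 1) → ill-formed
Well-formed: nvo.gi, kji.jnol, dgiz.gjo, vi → 4.

4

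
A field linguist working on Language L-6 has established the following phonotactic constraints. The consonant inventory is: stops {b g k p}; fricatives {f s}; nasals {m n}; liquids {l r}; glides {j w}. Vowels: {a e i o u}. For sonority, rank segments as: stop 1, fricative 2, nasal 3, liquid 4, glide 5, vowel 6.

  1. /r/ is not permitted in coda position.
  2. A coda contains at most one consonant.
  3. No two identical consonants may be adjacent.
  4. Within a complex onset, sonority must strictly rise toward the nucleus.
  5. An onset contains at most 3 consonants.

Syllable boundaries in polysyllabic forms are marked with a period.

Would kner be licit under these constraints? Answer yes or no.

no

kner — violates constraint 1: syllable 1 coda contains /r/ → illicit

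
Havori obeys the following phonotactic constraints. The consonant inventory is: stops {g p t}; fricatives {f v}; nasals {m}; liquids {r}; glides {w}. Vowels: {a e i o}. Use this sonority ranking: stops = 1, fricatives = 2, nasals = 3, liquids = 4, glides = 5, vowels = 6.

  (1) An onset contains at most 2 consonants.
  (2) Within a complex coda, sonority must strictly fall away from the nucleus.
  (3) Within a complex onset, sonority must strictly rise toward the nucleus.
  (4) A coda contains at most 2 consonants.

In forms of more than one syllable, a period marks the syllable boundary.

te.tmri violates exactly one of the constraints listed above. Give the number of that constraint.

te.tmri: syllable 2 onset /tmr/ has 3 consonants (> 2).
This is a violation of constraint 1: "An onset contains at most 2 consonants."
The remaining constraints (2, 3, 4) are satisfied.

1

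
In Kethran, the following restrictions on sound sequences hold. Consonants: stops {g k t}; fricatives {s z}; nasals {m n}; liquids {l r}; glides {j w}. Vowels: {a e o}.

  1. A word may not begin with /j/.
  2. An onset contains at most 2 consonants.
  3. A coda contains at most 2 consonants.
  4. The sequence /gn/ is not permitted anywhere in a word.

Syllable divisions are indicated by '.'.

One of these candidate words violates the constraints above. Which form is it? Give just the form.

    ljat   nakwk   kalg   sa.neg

ljat — σ1 onset /lj/ (2C), coda /t/ ok → well-formed
nakwk — violates constraint 3: syllable 1 coda /kwk/ has 3 consonants (> 2) → ill-formed
kalg — σ1 onset /k/, coda /lg/ (2C) ok → well-formed
sa.neg — σ1 onset /s/, coda /∅/ ok; σ2 onset /n/, coda /g/ ok → well-formed

nakwk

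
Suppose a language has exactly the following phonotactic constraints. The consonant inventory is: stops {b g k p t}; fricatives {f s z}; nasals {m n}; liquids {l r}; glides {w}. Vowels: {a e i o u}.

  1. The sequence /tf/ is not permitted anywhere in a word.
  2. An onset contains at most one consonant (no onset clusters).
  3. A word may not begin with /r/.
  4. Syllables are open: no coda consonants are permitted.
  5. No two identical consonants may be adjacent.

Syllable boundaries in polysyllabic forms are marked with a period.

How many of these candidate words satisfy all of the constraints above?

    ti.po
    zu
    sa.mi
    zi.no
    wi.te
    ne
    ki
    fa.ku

8

ti.po — σ1 onset /t/, coda /∅/ ok; σ2 onset /p/, coda /∅/ ok → licit
zu — σ1 onset /z/, coda /∅/ ok → licit
sa.mi — σ1 onset /s/, coda /∅/ ok; σ2 onset /m/, coda /∅/ ok → licit
zi.no — σ1 onset /z/, coda /∅/ ok; σ2 onset /n/, coda /∅/ ok → licit
wi.te — σ1 onset /w/, coda /∅/ ok; σ2 onset /t/, coda /∅/ ok → licit
ne — σ1 onset /n/, coda /∅/ ok → licit
ki — σ1 onset /k/, coda /∅/ ok → licit
fa.ku — σ1 onset /f/, coda /∅/ ok; σ2 onset /k/, coda /∅/ ok → licit
Licit: ti.po, zu, sa.mi, zi.no, wi.te, ne, ki, fa.ku → 8.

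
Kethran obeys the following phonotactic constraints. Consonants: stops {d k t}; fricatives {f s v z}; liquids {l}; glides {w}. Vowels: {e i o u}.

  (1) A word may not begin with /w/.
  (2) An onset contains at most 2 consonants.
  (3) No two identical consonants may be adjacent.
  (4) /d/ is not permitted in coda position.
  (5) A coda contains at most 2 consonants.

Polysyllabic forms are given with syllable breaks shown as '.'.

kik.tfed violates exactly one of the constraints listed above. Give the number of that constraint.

4

kik.tfed: syllable 2 coda contains /d/.
This is a violation of constraint 4: "/d/ is not permitted in coda position."
The remaining constraints (1, 2, 3, 5) are satisfied.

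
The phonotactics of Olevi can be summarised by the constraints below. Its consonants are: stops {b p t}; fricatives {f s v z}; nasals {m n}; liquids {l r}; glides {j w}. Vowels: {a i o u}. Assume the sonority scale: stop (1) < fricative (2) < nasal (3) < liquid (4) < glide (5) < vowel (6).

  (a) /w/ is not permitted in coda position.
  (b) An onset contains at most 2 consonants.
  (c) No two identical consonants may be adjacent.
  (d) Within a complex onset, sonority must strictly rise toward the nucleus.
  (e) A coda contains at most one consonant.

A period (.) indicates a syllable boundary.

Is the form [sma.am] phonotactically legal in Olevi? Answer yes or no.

[sma.am] — σ1 onset /sm/ (2→3 rises), coda /∅/ ok; σ2 onset /∅/, coda /m/ ok → phonotactically legal

yes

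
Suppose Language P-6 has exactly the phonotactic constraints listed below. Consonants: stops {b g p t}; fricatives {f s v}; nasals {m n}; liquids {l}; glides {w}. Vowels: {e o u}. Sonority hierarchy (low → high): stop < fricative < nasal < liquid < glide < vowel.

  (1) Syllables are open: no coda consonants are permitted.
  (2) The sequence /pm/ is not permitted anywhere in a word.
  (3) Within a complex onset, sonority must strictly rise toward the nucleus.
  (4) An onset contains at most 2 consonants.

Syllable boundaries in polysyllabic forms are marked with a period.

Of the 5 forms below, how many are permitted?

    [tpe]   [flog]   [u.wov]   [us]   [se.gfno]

0

[tpe] — violates constraint 3: syllable 1 onset /tp/: /t/ (stop, 1) → /p/ (stop, 1) does not rise → not permitted
[flog] — violates constraint 1: syllable 1 coda /g/ has 1 consonant (> 0) → not permitted
[u.wov] — violates constraint 1: syllable 2 coda /v/ has 1 consonant (> 0) → not permitted
[us] — violates constraint 1: syllable 1 coda /s/ has 1 consonant (> 0) → not permitted
[se.gfno] — violates constraint 4: syllable 2 onset /gfn/ has 3 consonants (> 2) → not permitted
No form is permitted → 0.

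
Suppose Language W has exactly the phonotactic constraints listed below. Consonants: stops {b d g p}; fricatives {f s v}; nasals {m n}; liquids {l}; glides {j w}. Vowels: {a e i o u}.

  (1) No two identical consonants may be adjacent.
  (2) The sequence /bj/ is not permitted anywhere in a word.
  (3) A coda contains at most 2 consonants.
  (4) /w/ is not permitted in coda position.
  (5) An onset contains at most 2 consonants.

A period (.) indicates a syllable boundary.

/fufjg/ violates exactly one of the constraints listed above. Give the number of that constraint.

/fufjg/: syllable 1 coda /fjg/ has 3 consonants (> 2).
This is a violation of constraint 3: "A coda contains at most 2 consonants."
The remaining constraints (1, 2, 4, 5) are satisfied.

3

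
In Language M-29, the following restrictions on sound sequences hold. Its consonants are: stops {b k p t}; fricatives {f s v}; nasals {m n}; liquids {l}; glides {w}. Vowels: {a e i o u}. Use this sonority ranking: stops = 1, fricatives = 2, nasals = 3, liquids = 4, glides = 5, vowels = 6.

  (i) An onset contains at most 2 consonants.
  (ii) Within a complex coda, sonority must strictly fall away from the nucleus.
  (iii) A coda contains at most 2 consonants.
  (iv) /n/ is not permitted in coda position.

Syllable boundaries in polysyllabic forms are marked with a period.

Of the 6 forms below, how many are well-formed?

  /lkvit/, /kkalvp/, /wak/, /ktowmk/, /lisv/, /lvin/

/lkvit/ — violates constraint (i): syllable 1 onset /lkv/ has 3 consonants (> 2) → ill-formed
/kkalvp/ — violates constraint (iii): syllable 1 coda /lvp/ has 3 consonants (> 2) → ill-formed
/wak/ — σ1 onset /w/, coda /k/ ok → well-formed
/ktowmk/ — violates constraint (iii): syllable 1 coda /wmk/ has 3 consonants (> 2) → ill-formed
/lisv/ — violates constraint (ii): syllable 1 coda /sv/: /s/ (fricative, 2) → /v/ (fricative, 2) does not fall → ill-formed
/lvin/ — violates constraint (iv): syllable 1 coda contains /n/ → ill-formed
Well-formed: /wak/ → 1.

1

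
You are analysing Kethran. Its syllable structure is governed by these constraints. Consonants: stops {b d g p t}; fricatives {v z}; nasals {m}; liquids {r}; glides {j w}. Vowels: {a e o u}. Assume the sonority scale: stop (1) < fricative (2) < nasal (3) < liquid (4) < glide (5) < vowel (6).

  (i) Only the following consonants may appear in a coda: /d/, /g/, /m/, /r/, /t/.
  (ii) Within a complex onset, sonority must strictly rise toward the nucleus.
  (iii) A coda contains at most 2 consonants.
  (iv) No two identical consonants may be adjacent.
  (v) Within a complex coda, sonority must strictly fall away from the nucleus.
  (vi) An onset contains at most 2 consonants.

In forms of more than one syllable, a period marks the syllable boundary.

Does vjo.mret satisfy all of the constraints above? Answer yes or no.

vjo.mret — σ1 onset /vj/ (2→5 rises), coda /∅/ ok; σ2 onset /mr/ (3→4 rises), coda /t/ ok → licit

yes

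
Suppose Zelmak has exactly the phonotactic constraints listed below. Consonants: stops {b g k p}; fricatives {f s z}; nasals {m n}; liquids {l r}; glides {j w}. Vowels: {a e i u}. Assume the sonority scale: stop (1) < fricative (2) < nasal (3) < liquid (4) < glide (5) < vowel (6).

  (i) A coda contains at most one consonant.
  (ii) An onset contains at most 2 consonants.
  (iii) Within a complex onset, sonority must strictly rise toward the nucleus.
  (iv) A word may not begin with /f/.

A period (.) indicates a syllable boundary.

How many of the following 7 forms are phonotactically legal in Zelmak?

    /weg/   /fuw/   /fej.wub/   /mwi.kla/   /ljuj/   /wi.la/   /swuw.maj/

/weg/ — σ1 onset /w/, coda /g/ ok → phonotactically legal
/fuw/ — violates constraint (iv): word begins with /f/ → phonotactically illegal
/fej.wub/ — violates constraint (iv): word begins with /f/ → phonotactically illegal
/mwi.kla/ — σ1 onset /mw/ (3→5 rises), coda /∅/ ok; σ2 onset /kl/ (1→4 rises), coda /∅/ ok → phonotactically legal
/ljuj/ — σ1 onset /lj/ (4→5 rises), coda /j/ ok → phonotactically legal
/wi.la/ — σ1 onset /w/, coda /∅/ ok; σ2 onset /l/, coda /∅/ ok → phonotactically legal
/swuw.maj/ — σ1 onset /sw/ (2→5 rises), coda /w/ ok; σ2 onset /m/, coda /j/ ok → phonotactically legal
Phonotactically legal: /weg/, /mwi.kla/, /ljuj/, /wi.la/, /swuw.maj/ → 5.

5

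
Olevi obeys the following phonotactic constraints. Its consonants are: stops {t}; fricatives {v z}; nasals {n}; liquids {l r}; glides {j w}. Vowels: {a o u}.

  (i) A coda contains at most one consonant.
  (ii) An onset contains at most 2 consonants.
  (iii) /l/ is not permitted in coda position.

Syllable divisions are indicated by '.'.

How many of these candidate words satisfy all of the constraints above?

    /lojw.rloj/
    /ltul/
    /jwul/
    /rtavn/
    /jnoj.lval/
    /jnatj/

/lojw.rloj/ — violates constraint (i): syllable 1 coda /jw/ has 2 consonants (> 1) → ill-formed
/ltul/ — violates constraint (iii): syllable 1 coda contains /l/ → ill-formed
/jwul/ — violates constraint (iii): syllable 1 coda contains /l/ → ill-formed
/rtavn/ — violates constraint (i): syllable 1 coda /vn/ has 2 consonants (> 1) → ill-formed
/jnoj.lval/ — violates constraint (iii): syllable 2 coda contains /l/ → ill-formed
/jnatj/ — violates constraint (i): syllable 1 coda /tj/ has 2 consonants (> 1) → ill-formed
No form is well-formed → 0.

0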